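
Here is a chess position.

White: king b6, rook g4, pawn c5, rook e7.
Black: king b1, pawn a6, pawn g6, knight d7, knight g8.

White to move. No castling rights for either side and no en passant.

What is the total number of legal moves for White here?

White to move; king on b6.
In check: yes, from the black knight on d7.
Legal moves: Kc7, Kb7, Ka7, Kc6, Kxa6, Ka5, Rxd7.
Count: 7.

7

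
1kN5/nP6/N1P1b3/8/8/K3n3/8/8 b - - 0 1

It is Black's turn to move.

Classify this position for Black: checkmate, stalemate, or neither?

Black to move; black king on b8.
In check: yes, from the white knight on a6.
King squares — a7: own knight; b7: attacked by Pc6; c7: attacked by Na6; a8: attacked by Pb7; c8: attacked by Pb7.
Legal moves for Black: none.
In check with no legal moves → checkmate.

checkmate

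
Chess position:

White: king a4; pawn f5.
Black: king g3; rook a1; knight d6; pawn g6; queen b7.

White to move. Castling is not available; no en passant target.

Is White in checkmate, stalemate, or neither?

checkmate

White to move; white king on a4.
In check: yes, from the black rook on a1.
King squares — a3: attacked by Ra1; b3: attacked by Qb7; b4: attacked by Qb7; a5: attacked by Ra1; b5: attacked by Nd6.
Legal moves for White: none.
In check with no legal moves → checkmate.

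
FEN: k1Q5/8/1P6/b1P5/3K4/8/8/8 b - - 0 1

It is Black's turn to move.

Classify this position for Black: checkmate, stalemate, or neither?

Black to move; black king on a8.
In check: yes, from the white queen on c8.
King squares — a7: attacked by Pb6; b7: attacked by Qc8; b8: attacked by Qc8.
Legal moves for Black: none.
In check with no legal moves → checkmate.

checkmate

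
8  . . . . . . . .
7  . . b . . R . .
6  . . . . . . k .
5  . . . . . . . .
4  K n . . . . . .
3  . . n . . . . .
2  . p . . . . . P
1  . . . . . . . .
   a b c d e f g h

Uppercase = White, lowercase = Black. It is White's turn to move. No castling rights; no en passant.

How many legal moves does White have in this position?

3

White to move; king on a4.
In check: yes, from the black knight on c3.
Legal moves: Kxb4, Kb3, Ka3.
Count: 3.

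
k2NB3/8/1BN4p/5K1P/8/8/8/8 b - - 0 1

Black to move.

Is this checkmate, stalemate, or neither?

Black to move; black king on a8.
In check: no.
King squares — a7: attacked by Bb6; b7: attacked by Nd8; b8: attacked by Nc6.
Legal moves for Black: none.
Not in check and no legal moves → stalemate.

stalemate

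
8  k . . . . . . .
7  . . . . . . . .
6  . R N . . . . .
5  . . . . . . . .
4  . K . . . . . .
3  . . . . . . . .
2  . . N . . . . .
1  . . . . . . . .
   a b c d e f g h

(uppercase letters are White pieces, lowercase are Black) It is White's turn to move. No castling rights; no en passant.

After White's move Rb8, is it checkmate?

yes

After Rb8: black king on a8; in check: yes, from the white rook on b8.
King squares — a7: attacked by Nc6; b7: attacked by Rb8; b8: attacked by Nc6.
Black has no legal moves → checkmate.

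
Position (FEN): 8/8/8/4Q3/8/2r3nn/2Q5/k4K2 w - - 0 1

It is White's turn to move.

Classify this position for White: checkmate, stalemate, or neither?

White to move; white king on f1.
In check: yes, from the black knight on g3.
Legal moves for White: Kg2, Ke1, Qxg3.
White is in check but has 3 legal moves → neither.

neither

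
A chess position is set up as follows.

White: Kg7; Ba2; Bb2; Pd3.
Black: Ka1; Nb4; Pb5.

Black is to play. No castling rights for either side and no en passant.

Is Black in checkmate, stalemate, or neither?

Black to move; black king on a1.
In check: yes, from the white bishop on b2.
King squares — b1: attacked by Ba2; a2: available; b2: available.
Legal moves for Black: Kxb2, Kxa2.
Black is in check but has 2 legal moves → neither.

neither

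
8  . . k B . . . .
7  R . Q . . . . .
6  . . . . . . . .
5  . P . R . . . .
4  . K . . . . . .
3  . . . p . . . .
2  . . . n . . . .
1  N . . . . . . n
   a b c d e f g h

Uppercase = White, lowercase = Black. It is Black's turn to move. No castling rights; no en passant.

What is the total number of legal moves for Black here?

Black to move; king on c8.
In check: yes, from the white queen on c7.
Legal moves: none.
Count: 0.

0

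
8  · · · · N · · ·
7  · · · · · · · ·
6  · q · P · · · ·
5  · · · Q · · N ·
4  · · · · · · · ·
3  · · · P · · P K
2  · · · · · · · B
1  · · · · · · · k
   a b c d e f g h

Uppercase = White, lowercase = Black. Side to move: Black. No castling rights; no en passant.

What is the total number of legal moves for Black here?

Black to move; king on h1.
In check: yes, from the white queen on d5.
Legal moves: none.
Count: 0.

0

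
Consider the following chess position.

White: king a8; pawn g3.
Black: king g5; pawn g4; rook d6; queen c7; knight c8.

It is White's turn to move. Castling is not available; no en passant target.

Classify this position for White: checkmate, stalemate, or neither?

stalemate

White to move; white king on a8.
In check: no.
King squares — a7: attacked by Qc7; b7: attacked by Qc7; b8: attacked by Qc7.
Legal moves for White: none.
Not in check and no legal moves → stalemate.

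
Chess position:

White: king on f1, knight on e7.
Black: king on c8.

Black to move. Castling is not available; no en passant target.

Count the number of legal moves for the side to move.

5

Black to move; king on c8.
In check: yes, from the white knight on e7.
Legal moves: Kd8, Kb8, Kd7, Kc7, Kb7.
Count: 5.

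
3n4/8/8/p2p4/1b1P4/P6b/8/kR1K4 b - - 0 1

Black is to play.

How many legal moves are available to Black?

Black to move; king on a1.
In check: yes, from the white rook on b1.
Legal moves: Ka2, Kxb1.
Count: 2.

2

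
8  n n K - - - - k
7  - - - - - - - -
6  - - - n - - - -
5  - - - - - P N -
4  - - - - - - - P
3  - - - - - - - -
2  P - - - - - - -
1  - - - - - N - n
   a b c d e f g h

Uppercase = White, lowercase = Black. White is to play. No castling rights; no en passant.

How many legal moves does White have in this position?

2

White to move; king on c8.
In check: yes, from the black knight on d6.
Legal moves: Kd8, Kxb8.
Count: 2.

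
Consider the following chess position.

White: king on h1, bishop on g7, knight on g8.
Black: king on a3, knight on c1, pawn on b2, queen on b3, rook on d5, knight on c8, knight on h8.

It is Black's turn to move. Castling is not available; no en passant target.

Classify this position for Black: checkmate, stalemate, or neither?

neither

Black to move; black king on a3.
In check: no.
Legal moves for Black include: Nf7, Ng6, Ne7, Na7, Nd6, Nb6, Rd8, Rd7, Rd6, Rh5+, Rg5, Rf5, Re5, Rc5, Rb5, Ra5, Rd4, Rd3, ... (list truncated; more exist).
Black has legal moves and is not in check → neither.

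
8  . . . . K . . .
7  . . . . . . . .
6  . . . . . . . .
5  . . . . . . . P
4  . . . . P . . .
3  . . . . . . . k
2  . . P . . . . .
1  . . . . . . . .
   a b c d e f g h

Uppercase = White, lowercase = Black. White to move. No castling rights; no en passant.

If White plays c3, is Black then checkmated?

After c3: black king on h3; in check: no.
Black is not in check, so this cannot be checkmate.

no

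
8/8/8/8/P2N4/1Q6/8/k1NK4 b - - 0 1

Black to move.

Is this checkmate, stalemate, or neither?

stalemate

Black to move; black king on a1.
In check: no.
King squares — b1: attacked by Qb3; a2: attacked by Nc1; b2: attacked by Qb3.
Legal moves for Black: none.
Not in check and no legal moves → stalemate.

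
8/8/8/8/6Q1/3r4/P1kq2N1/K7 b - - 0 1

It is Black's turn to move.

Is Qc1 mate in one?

After Qc1: white king on a1; in check: yes, from the black queen on c1.
King squares — b1: attacked by Qc1; a2: own pawn; b2: attacked by Qc1.
White has no legal moves → checkmate.

yes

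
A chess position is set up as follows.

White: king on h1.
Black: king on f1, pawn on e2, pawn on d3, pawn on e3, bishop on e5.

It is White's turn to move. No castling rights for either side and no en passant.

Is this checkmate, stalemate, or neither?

White to move; white king on h1.
In check: no.
King squares — g1: attacked by Kf1; g2: attacked by Kf1; h2: attacked by Be5.
Legal moves for White: none.
Not in check and no legal moves → stalemate.

stalemate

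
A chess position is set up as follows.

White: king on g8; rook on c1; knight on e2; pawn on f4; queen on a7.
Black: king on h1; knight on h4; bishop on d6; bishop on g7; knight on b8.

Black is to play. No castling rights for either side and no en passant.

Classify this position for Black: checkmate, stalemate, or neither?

neither

Black to move; black king on h1.
In check: yes, from the white rook on c1.
Legal moves for Black: Kh2, Kg2.
Black is in check but has 2 legal moves → neither.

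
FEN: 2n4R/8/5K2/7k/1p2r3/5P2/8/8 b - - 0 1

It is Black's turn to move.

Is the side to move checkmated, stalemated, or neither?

checkmate

Black to move; black king on h5.
In check: yes, from the white rook on h8.
King squares — g4: attacked by Pf3; h4: attacked by Rh8; g5: attacked by Kf6; g6: attacked by Kf6; h6: attacked by Rh8.
Legal moves for Black: none.
In check with no legal moves → checkmate.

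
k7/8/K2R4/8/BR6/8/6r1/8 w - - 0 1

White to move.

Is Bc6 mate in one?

yes

After Bc6: black king on a8; in check: yes, from the white bishop on c6.
King squares — a7: attacked by Ka6; b7: attacked by Rb4; b8: attacked by Rb4.
Black has no legal moves → checkmate.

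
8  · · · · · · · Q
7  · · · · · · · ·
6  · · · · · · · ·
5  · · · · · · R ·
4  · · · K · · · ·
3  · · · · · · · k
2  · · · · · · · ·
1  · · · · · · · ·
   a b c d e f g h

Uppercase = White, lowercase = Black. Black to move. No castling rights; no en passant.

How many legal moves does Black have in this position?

0

Black to move; king on h3.
In check: yes, from the white queen on h8.
Legal moves: none.
Count: 0.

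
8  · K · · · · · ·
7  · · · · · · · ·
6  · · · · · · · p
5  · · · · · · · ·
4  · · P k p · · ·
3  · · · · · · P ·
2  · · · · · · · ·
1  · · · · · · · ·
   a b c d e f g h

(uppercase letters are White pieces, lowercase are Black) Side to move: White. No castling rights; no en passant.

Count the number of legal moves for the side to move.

White to move; king on b8.
In check: no.
Legal moves: Kc8, Ka8, Kc7, Kb7, Ka7, c5, g4.
Count: 7.

7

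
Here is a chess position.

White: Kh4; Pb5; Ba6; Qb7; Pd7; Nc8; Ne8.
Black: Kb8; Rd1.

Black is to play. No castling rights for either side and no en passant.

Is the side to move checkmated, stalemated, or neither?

Black to move; black king on b8.
In check: yes, from the white queen on b7.
King squares — a7: attacked by Qb7; b7: attacked by Ba6; c7: attacked by Qb7; a8: attacked by Qb7; c8: attacked by Qb7.
Legal moves for Black: none.
In check with no legal moves → checkmate.

checkmate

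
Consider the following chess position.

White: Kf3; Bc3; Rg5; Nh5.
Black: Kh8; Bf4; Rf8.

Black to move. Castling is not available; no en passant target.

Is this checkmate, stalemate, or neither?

neither

Black to move; black king on h8.
In check: yes, from the white bishop on c3.
King squares — g7: attacked by Bc3; h7: available; g8: attacked by Rg5.
Legal moves for Black: Kh7, Rf6, Be5+.
Black is in check but has 3 legal moves → neither.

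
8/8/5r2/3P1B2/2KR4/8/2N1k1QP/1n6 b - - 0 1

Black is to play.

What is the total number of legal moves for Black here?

0

Black to move; king on e2.
In check: yes, from the white queen on g2.
Legal moves: none.
Count: 0.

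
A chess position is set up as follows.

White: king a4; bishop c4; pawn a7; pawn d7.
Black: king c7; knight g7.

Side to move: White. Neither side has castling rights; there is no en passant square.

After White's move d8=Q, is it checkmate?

After d8=Q: black king on c7; in check: yes, from the white queen on d8.
Black has 3 legal replies: Kxd8, Kb7, Kc6.
In check but a legal move exists → not checkmate.

no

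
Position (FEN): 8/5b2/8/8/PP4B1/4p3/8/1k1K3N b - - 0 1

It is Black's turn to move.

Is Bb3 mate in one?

no

After Bb3: white king on d1; in check: yes, from the black bishop on b3.
White has 2 legal replies: Ke2, Ke1.
In check but a legal move exists → not checkmate.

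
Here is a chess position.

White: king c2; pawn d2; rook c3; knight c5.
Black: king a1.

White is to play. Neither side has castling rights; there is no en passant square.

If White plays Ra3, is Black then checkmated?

After Ra3: black king on a1; in check: yes, from the white rook on a3.
King squares — b1: attacked by Kc2; a2: attacked by Ra3; b2: attacked by Kc2.
Black has no legal moves → checkmate.

yes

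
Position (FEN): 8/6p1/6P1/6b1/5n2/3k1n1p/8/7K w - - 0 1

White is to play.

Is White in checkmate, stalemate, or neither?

stalemate

White to move; white king on h1.
In check: no.
King squares — g1: attacked by Nf3; g2: attacked by Ph3; h2: attacked by Nf3.
Legal moves for White: none.
Not in check and no legal moves → stalemate.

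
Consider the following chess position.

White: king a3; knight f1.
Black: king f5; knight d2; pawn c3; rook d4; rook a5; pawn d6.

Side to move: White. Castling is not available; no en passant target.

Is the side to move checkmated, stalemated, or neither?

checkmate

White to move; white king on a3.
In check: yes, from the black rook on a5.
King squares — a2: attacked by Ra5; b2: attacked by Pc3; b3: attacked by Nd2; a4: attacked by Rd4; b4: attacked by Rd4.
Legal moves for White: none.
In check with no legal moves → checkmate.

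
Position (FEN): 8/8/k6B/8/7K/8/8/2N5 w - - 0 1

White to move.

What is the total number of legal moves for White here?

15

White to move; king on h4.
In check: no.
Legal moves: Bf8, Bg7, Bg5, Bf4, Be3, Bd2, Kh5, Kg5, Kg4, Kh3, Kg3, Nd3, Nb3, Ne2, Na2.
Count: 15.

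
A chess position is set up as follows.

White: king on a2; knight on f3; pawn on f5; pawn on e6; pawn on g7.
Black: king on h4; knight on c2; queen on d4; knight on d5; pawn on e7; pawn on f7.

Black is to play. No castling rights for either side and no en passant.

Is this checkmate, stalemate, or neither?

Black to move; black king on h4.
In check: yes, from the white knight on f3.
King squares — g3: available; h3: available; g4: available; g5: attacked by Nf3; h5: available.
Legal moves for Black: Kh5, Kg4, Kh3, Kg3.
Black is in check but has 4 legal moves → neither.

neither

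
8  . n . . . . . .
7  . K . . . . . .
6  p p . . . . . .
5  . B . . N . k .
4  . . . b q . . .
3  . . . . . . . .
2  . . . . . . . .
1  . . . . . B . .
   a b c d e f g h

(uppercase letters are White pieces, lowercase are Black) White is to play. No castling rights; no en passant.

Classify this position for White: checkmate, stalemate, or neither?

White to move; white king on b7.
In check: yes, from the black queen on e4.
King squares — a6: attacked by Nb8; b6: attacked by Bd4; c6: attacked by Qe4; a7: available; c7: available; a8: attacked by Qe4; b8: available; c8: available.
Legal moves for White: Kc8, Kxb8, Kc7, Ka7, Nc6, Bc6.
White is in check but has 6 legal moves → neither.

neither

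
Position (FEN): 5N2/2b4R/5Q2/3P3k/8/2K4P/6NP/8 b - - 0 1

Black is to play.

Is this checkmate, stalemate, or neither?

checkmate

Black to move; black king on h5.
In check: yes, from the white rook on h7.
King squares — g4: attacked by Ph3; h4: attacked by Ng2; g5: attacked by Qf6; g6: attacked by Qf6; h6: attacked by Qf6.
Legal moves for Black: none.
In check with no legal moves → checkmate.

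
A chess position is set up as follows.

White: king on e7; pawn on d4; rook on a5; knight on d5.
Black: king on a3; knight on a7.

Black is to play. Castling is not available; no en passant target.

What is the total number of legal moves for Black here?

2

Black to move; king on a3.
In check: yes, from the white rook on a5.
Legal moves: Kb3, Kb2.
Count: 2.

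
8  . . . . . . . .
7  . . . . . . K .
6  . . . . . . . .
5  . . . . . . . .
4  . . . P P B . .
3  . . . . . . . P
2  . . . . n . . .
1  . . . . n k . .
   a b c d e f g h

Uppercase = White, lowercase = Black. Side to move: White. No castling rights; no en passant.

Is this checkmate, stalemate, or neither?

White to move; white king on g7.
In check: no.
Legal moves for White include: Kh8, Kg8, Kf8, Kh7, Kf7, Kh6, Kg6, Kf6, Bb8, Bc7, Bh6, Bd6, Bg5, Be5, Bg3, Be3, Bh2, Bd2, ... (list truncated; more exist).
White has legal moves and is not in check → neither.

neither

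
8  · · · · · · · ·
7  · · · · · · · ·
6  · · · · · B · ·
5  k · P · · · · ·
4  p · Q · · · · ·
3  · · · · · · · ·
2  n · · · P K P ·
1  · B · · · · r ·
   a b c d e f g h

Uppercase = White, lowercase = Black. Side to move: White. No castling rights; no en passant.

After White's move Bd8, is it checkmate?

yes

After Bd8: black king on a5; in check: yes, from the white bishop on d8.
King squares — a4: own pawn; b4: attacked by Qc4; b5: attacked by Qc4; a6: attacked by Qc4; b6: attacked by Pc5.
Black has no legal moves → checkmate.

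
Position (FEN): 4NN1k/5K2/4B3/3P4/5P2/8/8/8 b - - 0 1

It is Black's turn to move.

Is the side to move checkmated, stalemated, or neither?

stalemate

Black to move; black king on h8.
In check: no.
King squares — g7: attacked by Kf7; h7: attacked by Nf8; g8: attacked by Kf7.
Legal moves for Black: none.
Not in check and no legal moves → stalemate.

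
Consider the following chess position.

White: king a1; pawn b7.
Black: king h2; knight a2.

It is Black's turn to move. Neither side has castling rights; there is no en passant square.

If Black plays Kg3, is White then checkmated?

no

After Kg3: white king on a1; in check: no.
White is not in check, so this cannot be checkmate.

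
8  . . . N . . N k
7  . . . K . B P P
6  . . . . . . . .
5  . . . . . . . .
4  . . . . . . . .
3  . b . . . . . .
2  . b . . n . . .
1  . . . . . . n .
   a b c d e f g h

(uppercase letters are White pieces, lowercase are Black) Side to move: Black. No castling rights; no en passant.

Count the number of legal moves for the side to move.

Black to move; king on h8.
In check: yes, from the white pawn on g7.
Legal moves: Kxh7, Kxg7, Bxg7.
Count: 3.

3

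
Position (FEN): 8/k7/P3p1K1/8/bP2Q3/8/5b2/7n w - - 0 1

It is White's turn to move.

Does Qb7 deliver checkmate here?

After Qb7: black king on a7; in check: yes, from the white queen on b7.
King squares — a6: attacked by Qb7; b6: attacked by Qb7; b7: attacked by Pa6; a8: attacked by Qb7; b8: attacked by Qb7.
Black has no legal moves → checkmate.

yes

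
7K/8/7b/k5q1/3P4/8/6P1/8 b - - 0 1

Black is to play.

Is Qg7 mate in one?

After Qg7: white king on h8; in check: yes, from the black queen on g7.
King squares — g7: attacked by Bh6; h7: attacked by Qg7; g8: attacked by Qg7.
White has no legal moves → checkmate.

yes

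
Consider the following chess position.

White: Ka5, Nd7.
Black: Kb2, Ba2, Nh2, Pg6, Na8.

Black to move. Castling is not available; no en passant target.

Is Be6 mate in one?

no

After Be6: white king on a5; in check: no.
White is not in check, so this cannot be checkmate.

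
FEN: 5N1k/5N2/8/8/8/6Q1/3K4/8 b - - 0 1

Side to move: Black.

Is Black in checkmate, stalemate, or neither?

Black to move; black king on h8.
In check: yes, from the white knight on f7.
King squares — g7: attacked by Qg3; h7: attacked by Nf8; g8: attacked by Qg3.
Legal moves for Black: none.
In check with no legal moves → checkmate.

checkmate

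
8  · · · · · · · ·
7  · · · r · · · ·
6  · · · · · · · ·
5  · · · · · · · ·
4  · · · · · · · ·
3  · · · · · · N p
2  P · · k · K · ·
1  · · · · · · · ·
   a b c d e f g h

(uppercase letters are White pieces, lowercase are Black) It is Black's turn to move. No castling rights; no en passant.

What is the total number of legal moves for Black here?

Black to move; king on d2.
In check: no.
Legal moves: Rd8, Rh7, Rg7, Rf7+, Re7, Rc7, Rb7, Ra7, Rd6, Rd5, Rd4, Rd3, Kd3, Kc3, Kc2, Kd1, Kc1, h2.
Count: 18.

18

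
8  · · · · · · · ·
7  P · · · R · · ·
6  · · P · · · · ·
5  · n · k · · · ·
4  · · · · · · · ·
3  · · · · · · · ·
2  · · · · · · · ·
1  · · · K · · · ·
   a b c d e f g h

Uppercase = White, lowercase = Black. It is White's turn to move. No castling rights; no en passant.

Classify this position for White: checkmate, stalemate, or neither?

White to move; white king on d1.
In check: no.
Legal moves for White include: Re8, Rh7, Rg7, Rf7, Rd7+, Rc7, Rb7, Re6, Re5+, Re4, Re3, Re2, Re1, Ke2, Kd2, Kc2, Ke1, Kc1, ... (list truncated; more exist).
White has legal moves and is not in check → neither.

neither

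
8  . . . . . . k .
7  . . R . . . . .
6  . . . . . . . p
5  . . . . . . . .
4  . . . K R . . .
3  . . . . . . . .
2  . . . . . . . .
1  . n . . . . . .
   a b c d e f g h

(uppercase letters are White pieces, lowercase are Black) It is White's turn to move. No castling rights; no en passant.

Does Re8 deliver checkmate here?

yes

After Re8: black king on g8; in check: yes, from the white rook on e8.
King squares — f7: attacked by Rc7; g7: attacked by Rc7; h7: attacked by Rc7; f8: attacked by Re8; h8: attacked by Re8.
Black has no legal moves → checkmate.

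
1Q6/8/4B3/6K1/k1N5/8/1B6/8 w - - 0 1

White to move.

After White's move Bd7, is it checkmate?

After Bd7: black king on a4; in check: yes, from the white bishop on d7.
King squares — a3: attacked by Bb2; b3: attacked by Qb8; b4: attacked by Qb8; a5: attacked by Nc4; b5: attacked by Bd7.
Black has no legal moves → checkmate.

yes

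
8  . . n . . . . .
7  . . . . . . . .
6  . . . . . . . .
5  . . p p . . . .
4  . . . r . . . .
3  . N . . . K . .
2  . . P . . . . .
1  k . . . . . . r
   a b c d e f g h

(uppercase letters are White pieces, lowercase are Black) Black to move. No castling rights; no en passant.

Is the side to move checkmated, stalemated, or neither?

Black to move; black king on a1.
In check: yes, from the white knight on b3.
Legal moves for Black: Kb2, Ka2, Kb1.
Black is in check but has 3 legal moves → neither.

neither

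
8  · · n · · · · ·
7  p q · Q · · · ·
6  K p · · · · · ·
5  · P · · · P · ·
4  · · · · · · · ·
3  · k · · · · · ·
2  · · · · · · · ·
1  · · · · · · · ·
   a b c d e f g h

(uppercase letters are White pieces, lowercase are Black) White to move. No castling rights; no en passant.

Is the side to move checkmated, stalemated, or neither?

neither

White to move; white king on a6.
In check: yes, from the black queen on b7.
King squares — a5: attacked by Pb6; b5: own pawn; b6: attacked by Pa7; a7: attacked by Qb7; b7: available.
Legal moves for White: Kxb7, Qxb7.
White is in check but has 2 legal moves → neither.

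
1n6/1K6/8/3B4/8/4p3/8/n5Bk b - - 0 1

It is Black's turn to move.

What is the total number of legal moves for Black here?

Black to move; king on h1.
In check: yes, from the white bishop on d5.
Legal moves: Kxg1.
Count: 1.

1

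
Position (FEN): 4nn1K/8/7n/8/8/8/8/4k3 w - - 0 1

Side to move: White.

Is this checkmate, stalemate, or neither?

White to move; white king on h8.
In check: no.
King squares — g7: attacked by Ne8; h7: attacked by Nf8; g8: attacked by Nh6.
Legal moves for White: none.
Not in check and no legal moves → stalemate.

stalemate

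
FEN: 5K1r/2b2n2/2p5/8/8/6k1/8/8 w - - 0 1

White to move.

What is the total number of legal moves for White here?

3

White to move; king on f8.
In check: yes, from the black rook on h8.
Legal moves: Kg7, Kxf7, Ke7.
Count: 3.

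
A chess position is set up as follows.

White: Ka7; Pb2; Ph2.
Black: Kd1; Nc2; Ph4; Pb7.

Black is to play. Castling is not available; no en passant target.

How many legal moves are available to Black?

13

Black to move; king on d1.
In check: no.
Legal moves: Nd4, Nb4, Ne3, Na3, Ne1, Na1, Ke2, Kd2, Ke1, Kc1, b6, h3, b5.
Count: 13.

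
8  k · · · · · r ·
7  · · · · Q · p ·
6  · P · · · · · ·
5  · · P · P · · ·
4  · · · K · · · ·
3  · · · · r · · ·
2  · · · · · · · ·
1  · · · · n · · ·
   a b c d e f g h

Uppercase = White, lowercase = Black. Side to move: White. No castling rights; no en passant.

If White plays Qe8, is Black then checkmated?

After Qe8: black king on a8; in check: yes, from the white queen on e8.
Black has 2 legal replies: Kb7, Rxe8.
In check but a legal move exists → not checkmate.

no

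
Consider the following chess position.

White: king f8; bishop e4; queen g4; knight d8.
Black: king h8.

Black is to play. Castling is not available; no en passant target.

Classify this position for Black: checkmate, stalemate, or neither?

stalemate

Black to move; black king on h8.
In check: no.
King squares — g7: attacked by Qg4; h7: attacked by Be4; g8: attacked by Qg4.
Legal moves for Black: none.
Not in check and no legal moves → stalemate.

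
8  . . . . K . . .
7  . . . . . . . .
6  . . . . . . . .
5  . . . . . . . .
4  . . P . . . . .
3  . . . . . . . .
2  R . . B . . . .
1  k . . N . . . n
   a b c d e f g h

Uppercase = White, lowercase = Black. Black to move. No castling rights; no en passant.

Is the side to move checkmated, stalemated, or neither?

Black to move; black king on a1.
In check: yes, from the white rook on a2.
Legal moves for Black: Kxa2, Kb1.
Black is in check but has 2 legal moves → neither.

neither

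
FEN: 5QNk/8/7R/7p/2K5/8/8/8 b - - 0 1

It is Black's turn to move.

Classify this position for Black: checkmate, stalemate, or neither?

Black to move; black king on h8.
In check: yes, from the white rook on h6.
King squares — g7: attacked by Qf8; h7: attacked by Rh6; g8: attacked by Qf8.
Legal moves for Black: none.
In check with no legal moves → checkmate.

checkmate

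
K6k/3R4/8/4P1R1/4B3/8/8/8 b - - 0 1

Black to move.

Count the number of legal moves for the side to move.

0

Black to move; king on h8.
In check: no.
Legal moves: none.
Count: 0.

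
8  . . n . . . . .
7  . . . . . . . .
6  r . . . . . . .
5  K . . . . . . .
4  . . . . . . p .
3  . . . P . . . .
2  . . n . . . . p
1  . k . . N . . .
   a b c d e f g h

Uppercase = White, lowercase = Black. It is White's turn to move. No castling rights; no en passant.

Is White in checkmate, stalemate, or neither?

White to move; white king on a5.
In check: yes, from the black rook on a6.
King squares — a4: attacked by Ra6; b4: attacked by Nc2; b5: available; a6: available; b6: attacked by Ra6.
Legal moves for White: Kxa6, Kb5.
White is in check but has 2 legal moves → neither.

neither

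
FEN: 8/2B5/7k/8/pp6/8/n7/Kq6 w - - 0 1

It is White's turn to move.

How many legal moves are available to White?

White to move; king on a1.
In check: yes, from the black queen on b1.
Legal moves: Kxb1.
Count: 1.

1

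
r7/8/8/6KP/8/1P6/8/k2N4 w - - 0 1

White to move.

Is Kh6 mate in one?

no

After Kh6: black king on a1; in check: no.
Black is not in check, so this cannot be checkmate.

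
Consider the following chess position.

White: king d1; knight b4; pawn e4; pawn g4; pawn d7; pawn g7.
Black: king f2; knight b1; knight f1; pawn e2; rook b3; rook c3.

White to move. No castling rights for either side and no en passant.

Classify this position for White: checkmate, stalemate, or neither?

checkmate

White to move; white king on d1.
In check: yes, from the black pawn on e2.
King squares — c1: attacked by Rc3; e1: attacked by Kf2; c2: attacked by Rc3; d2: attacked by Nb1; e2: attacked by Kf2.
Legal moves for White: none.
In check with no legal moves → checkmate.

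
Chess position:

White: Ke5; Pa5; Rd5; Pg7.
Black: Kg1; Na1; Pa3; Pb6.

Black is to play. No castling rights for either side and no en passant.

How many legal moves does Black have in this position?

10

Black to move; king on g1.
In check: no.
Legal moves: Kh2, Kg2, Kf2, Kh1, Kf1, Nb3, Nc2, bxa5, b5, a2.
Count: 10.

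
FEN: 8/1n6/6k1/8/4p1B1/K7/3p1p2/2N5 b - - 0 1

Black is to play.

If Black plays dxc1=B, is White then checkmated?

After dxc1=B: white king on a3; in check: yes, from the black bishop on c1.
White has 4 legal replies: Kb4, Ka4, Kb3, Ka2.
In check but a legal move exists → not checkmate.

no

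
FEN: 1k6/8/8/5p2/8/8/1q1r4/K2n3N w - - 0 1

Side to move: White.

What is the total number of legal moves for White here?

White to move; king on a1.
In check: yes, from the black queen on b2.
Legal moves: none.
Count: 0.

0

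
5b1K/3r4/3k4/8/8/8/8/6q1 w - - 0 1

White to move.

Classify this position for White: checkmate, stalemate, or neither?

stalemate

White to move; white king on h8.
In check: no.
King squares — g7: attacked by Qg1; h7: attacked by Rd7; g8: attacked by Qg1.
Legal moves for White: none.
Not in check and no legal moves → stalemate.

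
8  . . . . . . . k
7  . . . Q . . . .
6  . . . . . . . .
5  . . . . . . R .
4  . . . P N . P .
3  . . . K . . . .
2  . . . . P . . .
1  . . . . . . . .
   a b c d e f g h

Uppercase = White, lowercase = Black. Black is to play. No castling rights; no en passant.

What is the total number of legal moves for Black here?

0

Black to move; king on h8.
In check: no.
Legal moves: none.
Count: 0.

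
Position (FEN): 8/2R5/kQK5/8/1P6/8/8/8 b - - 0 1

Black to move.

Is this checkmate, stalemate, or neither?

Black to move; black king on a6.
In check: yes, from the white queen on b6.
King squares — a5: attacked by Pb4; b5: attacked by Qb6; b6: attacked by Kc6; a7: attacked by Qb6; b7: attacked by Qb6.
Legal moves for Black: none.
In check with no legal moves → checkmate.

checkmate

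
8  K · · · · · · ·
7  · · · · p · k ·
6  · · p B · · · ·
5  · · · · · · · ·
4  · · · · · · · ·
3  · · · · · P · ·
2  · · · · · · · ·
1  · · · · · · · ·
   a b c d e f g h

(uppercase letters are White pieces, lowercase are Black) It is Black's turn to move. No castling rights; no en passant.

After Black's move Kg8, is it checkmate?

no

After Kg8: white king on a8; in check: no.
White is not in check, so this cannot be checkmate.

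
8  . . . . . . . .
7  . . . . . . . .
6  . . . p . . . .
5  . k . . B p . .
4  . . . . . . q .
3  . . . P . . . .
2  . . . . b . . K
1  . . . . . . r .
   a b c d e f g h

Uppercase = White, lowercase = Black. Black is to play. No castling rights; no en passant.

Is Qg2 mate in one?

After Qg2: white king on h2; in check: yes, from the black queen on g2.
King squares — g1: attacked by Qg2; h1: attacked by Rg1; g2: attacked by Rg1; g3: attacked by Qg2; h3: attacked by Qg2.
White has no legal moves → checkmate.

yes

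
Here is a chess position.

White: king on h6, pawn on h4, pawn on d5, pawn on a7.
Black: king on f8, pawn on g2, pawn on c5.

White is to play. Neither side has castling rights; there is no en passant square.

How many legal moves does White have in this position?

White to move; king on h6.
In check: no.
Legal moves: Kh7, Kg6, Kh5, Kg5, a8=Q+, a8=R+, a8=B, a8=N, d6, h5.
Count: 10.

10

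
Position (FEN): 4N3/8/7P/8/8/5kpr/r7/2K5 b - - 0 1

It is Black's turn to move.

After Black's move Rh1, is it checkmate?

After Rh1: white king on c1; in check: yes, from the black rook on h1.
King squares — b1: attacked by Rh1; d1: attacked by Rh1; b2: attacked by Ra2; c2: attacked by Ra2; d2: attacked by Ra2.
White has no legal moves → checkmate.

yes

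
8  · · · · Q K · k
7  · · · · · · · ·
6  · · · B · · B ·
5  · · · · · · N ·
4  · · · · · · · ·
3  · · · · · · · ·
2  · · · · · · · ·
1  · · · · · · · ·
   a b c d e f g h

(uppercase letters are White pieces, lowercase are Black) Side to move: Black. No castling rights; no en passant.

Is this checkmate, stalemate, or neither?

Black to move; black king on h8.
In check: no.
King squares — g7: attacked by Kf8; h7: attacked by Ng5; g8: attacked by Kf8.
Legal moves for Black: none.
Not in check and no legal moves → stalemate.

stalemate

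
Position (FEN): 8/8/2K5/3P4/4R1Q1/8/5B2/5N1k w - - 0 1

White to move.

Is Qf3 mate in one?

After Qf3: black king on h1; in check: yes, from the white queen on f3.
King squares — g1: attacked by Bf2; g2: attacked by Qf3; h2: attacked by Nf1.
Black has no legal moves → checkmate.

yes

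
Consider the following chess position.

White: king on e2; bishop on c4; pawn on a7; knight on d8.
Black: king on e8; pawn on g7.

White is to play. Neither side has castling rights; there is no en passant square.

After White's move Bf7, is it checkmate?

no

After Bf7: black king on e8; in check: yes, from the white bishop on f7.
Black has 4 legal replies: Kf8, Kxd8, Ke7, Kd7.
In check but a legal move exists → not checkmate.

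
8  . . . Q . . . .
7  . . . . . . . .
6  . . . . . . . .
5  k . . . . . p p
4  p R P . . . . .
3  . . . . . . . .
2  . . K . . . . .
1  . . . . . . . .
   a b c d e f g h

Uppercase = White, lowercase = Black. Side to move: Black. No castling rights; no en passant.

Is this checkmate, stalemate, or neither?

Black to move; black king on a5.
In check: yes, from the white queen on d8.
King squares — a4: own pawn; b4: available; b5: attacked by Rb4; a6: available; b6: attacked by Rb4.
Legal moves for Black: Ka6, Kxb4.
Black is in check but has 2 legal moves → neither.

neither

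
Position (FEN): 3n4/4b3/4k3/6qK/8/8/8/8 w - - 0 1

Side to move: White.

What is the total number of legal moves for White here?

White to move; king on h5.
In check: yes, from the black queen on g5.
Legal moves: none.
Count: 0.

0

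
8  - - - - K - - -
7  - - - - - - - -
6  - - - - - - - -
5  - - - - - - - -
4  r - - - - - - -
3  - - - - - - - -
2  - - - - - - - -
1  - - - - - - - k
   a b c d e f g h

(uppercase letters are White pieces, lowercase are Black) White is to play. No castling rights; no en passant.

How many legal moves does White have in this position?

5

White to move; king on e8.
In check: no.
Legal moves: Kf8, Kd8, Kf7, Ke7, Kd7.
Count: 5.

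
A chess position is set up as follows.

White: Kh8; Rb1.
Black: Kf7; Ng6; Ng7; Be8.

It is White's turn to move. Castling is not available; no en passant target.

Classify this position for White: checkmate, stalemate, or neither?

neither

White to move; white king on h8.
In check: yes, from the black knight on g6.
Legal moves for White: Kh7.
White is in check but has 1 legal move → neither.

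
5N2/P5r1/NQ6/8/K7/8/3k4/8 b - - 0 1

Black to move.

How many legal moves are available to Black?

21

Black to move; king on d2.
In check: no.
Legal moves: Rg8, Rh7, Rf7, Re7, Rd7, Rc7, Rb7, Rxa7, Rg6, Rg5, Rg4+, Rg3, Rg2, Rg1, Kd3, Kc3, Ke2, Kc2, Ke1, Kd1, Kc1.
Count: 21.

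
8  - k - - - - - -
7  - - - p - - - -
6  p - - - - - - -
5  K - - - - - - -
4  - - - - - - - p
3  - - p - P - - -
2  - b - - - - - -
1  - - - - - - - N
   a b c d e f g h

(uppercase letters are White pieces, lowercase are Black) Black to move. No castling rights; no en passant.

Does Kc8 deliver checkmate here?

After Kc8: white king on a5; in check: no.
White is not in check, so this cannot be checkmate.

no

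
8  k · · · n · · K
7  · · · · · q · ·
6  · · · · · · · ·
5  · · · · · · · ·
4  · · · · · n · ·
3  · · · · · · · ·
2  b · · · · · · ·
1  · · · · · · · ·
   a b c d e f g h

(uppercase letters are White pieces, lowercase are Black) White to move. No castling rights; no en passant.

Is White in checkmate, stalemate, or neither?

stalemate

White to move; white king on h8.
In check: no.
King squares — g7: attacked by Qf7; h7: attacked by Qf7; g8: attacked by Qf7.
Legal moves for White: none.
Not in check and no legal moves → stalemate.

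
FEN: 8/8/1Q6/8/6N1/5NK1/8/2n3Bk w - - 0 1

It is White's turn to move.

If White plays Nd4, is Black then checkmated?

no

After Nd4: black king on h1; in check: no.
Black is not in check, so this cannot be checkmate.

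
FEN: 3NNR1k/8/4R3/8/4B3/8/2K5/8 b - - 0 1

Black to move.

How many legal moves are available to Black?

0

Black to move; king on h8.
In check: yes, from the white rook on f8.
Legal moves: none.
Count: 0.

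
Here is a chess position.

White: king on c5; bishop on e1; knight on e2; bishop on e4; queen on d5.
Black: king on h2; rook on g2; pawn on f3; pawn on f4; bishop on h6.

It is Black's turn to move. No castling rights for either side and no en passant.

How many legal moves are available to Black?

16

Black to move; king on h2.
In check: no.
Legal moves: Bf8+, Bg7, Bg5, Kh3, Kh1, Rg8, Rg7, Rg6, Rg5, Rg4, Rg3, Rf2, Rxe2, Rg1, fxe2, f2.
Count: 16.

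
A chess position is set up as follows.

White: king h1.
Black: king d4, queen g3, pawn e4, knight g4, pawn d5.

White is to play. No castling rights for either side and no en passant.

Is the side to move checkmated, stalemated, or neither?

stalemate

White to move; white king on h1.
In check: no.
King squares — g1: attacked by Qg3; g2: attacked by Qg3; h2: attacked by Qg3.
Legal moves for White: none.
Not in check and no legal moves → stalemate.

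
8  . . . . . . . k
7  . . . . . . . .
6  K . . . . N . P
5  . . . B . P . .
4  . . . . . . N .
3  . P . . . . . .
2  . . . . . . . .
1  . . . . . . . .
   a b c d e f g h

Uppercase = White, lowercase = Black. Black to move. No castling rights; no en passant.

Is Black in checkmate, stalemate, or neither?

stalemate

Black to move; black king on h8.
In check: no.
King squares — g7: attacked by Ph6; h7: attacked by Nf6; g8: attacked by Bd5.
Legal moves for Black: none.
Not in check and no legal moves → stalemate.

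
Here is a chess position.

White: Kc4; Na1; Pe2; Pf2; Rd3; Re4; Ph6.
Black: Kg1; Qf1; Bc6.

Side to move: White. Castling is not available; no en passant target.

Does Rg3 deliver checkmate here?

After Rg3: black king on g1; in check: yes, from the white rook on g3.
Black has 4 legal replies: Kh2, Kxf2, Kh1, Qg2.
In check but a legal move exists → not checkmate.

no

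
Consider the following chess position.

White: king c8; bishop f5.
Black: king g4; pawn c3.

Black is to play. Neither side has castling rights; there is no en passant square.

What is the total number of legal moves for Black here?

7

Black to move; king on g4.
In check: yes, from the white bishop on f5.
Legal moves: Kh5, Kg5, Kxf5, Kh4, Kf4, Kg3, Kf3.
Count: 7.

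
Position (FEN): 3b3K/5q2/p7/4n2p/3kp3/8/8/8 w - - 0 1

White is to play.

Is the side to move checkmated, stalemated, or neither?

stalemate

White to move; white king on h8.
In check: no.
King squares — g7: attacked by Qf7; h7: attacked by Qf7; g8: attacked by Qf7.
Legal moves for White: none.
Not in check and no legal moves → stalemate.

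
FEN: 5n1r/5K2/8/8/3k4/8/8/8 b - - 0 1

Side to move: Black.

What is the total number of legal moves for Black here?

20

Black to move; king on d4.
In check: no.
Legal moves: Rg8, Rh7+, Rh6, Rh5, Rh4, Rh3, Rh2, Rh1, Nh7, Nd7, Ng6, Ne6, Ke5, Kd5, Kc5, Ke4, Kc4, Ke3, Kd3, Kc3.
Count: 20.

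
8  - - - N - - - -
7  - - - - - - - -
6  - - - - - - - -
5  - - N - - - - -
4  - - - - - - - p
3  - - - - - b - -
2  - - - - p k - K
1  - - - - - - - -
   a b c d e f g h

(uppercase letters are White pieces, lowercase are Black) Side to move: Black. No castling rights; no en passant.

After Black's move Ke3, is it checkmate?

no

After Ke3: white king on h2; in check: no.
White is not in check, so this cannot be checkmate.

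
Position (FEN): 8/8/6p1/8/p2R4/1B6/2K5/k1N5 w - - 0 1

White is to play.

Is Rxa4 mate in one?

yes

After Rxa4: black king on a1; in check: yes, from the white rook on a4.
King squares — b1: attacked by Kc2; a2: attacked by Nc1; b2: attacked by Kc2.
Black has no legal moves → checkmate.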